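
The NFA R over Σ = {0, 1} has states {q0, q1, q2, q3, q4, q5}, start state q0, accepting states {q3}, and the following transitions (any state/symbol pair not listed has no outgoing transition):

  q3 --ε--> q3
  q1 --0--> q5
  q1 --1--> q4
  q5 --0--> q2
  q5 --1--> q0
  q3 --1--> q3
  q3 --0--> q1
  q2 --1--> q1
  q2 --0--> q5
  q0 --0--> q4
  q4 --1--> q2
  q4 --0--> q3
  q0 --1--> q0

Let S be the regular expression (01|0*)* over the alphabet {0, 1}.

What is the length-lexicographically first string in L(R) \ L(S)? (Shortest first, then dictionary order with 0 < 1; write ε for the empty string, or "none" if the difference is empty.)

100

The string 100 is accepted by R but not by S.
No shorter string lies in the difference, and 100 is the lexicographically first length-3 string in L(R) \ L(S).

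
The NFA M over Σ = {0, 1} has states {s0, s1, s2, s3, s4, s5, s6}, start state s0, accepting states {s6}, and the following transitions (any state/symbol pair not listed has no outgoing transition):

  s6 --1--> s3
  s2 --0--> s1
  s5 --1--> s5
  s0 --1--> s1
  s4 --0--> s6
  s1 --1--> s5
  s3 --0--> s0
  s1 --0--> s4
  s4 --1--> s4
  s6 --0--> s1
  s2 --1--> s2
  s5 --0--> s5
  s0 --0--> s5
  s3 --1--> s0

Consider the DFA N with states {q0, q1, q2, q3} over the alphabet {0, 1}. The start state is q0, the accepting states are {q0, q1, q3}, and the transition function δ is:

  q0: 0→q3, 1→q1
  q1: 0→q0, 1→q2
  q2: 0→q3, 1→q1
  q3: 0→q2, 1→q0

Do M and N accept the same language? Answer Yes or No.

No

The string 100000 is accepted by M but rejected by N.
So L(M) ≠ L(N).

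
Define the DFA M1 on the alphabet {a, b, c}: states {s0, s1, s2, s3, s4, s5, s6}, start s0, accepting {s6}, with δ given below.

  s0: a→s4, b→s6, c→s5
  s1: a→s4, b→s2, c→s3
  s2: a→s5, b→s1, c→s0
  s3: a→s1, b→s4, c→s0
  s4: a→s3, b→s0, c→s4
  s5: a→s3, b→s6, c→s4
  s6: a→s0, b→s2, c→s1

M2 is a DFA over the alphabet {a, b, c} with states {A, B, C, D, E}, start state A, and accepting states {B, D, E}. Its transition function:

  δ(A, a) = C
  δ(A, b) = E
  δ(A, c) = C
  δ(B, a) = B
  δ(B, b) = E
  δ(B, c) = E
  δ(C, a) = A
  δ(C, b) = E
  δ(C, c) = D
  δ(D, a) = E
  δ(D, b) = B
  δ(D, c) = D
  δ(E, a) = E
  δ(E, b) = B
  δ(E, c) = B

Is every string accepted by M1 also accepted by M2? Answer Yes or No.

Yes

Exploring the product automaton M1 × M2 from the start pair (s0, A), following both machines on each input symbol, reaches 27 state pairs: (s0, A), (s4, C), (s6, E), (s5, C), (s3, A), (s0, E), (s4, D), (s2, B), (s1, B), (s1, C), (s4, E), (s0, C), (s6, B), (s5, B), (s3, E), (s0, B), (s1, E), (s4, B), (s2, E), (s4, A), (s3, D), (s5, D), (s3, B), (s5, E), (s3, C), (s0, D), (s1, A).
M1 accepts in {s6} and M2 accepts in {B, D, E}. The reachable pairs whose M1-component is accepting are (s6, E), (s6, B); in each of them the M2-component is accepting too, so the product for L(M1) \ L(M2) (M1-component accepting, M2-component rejecting) has no reachable accepting pair and the difference is empty.
Hence every string in L(M1) is also in L(M2).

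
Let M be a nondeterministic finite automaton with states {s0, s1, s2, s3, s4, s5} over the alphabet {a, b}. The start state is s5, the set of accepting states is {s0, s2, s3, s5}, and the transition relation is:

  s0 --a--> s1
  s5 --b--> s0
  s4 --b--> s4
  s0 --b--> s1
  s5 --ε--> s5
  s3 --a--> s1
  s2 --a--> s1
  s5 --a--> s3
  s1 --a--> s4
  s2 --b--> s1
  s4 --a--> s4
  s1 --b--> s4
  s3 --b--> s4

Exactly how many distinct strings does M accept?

The useful subgraph on states {s0, s3, s5} is acyclic, so L(M) is finite; the longest accepting path visits 2 useful states, giving maximum string length 1.
Counting accepting paths from s5 by length: 1 of length 0, 2 of length 1. Total 3.

3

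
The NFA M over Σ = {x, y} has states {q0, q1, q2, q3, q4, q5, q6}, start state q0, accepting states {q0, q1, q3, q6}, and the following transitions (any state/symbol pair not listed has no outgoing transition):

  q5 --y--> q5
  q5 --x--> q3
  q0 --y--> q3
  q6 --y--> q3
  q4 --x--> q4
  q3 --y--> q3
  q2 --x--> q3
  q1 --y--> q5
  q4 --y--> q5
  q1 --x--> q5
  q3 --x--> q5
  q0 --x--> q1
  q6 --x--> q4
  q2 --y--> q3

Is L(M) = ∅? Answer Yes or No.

The empty string ε is accepted: the run q0 ends in the accepting state q0.
Since at least one string is accepted, L(M) is not empty.

No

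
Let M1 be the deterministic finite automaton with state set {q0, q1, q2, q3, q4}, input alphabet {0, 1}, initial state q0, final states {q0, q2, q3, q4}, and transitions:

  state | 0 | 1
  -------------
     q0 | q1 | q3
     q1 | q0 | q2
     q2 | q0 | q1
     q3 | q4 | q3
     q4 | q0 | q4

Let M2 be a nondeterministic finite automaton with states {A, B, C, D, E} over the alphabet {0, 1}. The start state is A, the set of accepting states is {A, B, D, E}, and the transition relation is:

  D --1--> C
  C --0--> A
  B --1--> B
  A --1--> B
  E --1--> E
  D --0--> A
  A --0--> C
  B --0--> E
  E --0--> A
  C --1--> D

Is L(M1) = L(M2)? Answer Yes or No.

Yes

Exploring the product automaton M1 × M2 from the start pair (q0, A), following both machines on each input symbol, reaches 5 state pairs: (q0, A), (q1, C), (q3, B), (q2, D), (q4, E).
M1 accepts in {q0, q2, q3, q4} and M2 accepts in {A, B, D, E}. In every reachable pair the two components are either both accepting — (q0, A), (q3, B), (q2, D), (q4, E) — or both non-accepting, so no string is accepted by exactly one of the machines: L(M1) \ L(M2) and L(M2) \ L(M1) are both empty.
Hence every string is accepted by M1 iff it is accepted by M2, and the two languages coincide.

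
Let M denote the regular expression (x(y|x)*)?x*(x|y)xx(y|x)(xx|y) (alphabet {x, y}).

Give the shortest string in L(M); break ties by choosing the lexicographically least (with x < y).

xxxxy

By inspection of the expression, no string of length less than 5 matches, and xxxxy is the lexicographically first match of length 5.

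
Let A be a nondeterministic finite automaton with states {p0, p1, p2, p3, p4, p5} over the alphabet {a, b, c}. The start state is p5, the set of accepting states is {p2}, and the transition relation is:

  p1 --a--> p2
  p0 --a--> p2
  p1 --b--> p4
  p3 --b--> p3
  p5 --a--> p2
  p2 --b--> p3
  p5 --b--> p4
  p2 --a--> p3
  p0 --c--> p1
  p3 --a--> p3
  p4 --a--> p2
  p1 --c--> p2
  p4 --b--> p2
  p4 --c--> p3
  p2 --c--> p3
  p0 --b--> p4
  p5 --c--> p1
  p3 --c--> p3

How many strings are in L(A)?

The useful subgraph on states {p1, p2, p4, p5} is acyclic, so L(A) is finite; the longest accepting path visits 4 useful states, giving maximum string length 3.
Counting accepting paths from p5 by length: 1 of length 1, 4 of length 2, 2 of length 3. Total 7.

7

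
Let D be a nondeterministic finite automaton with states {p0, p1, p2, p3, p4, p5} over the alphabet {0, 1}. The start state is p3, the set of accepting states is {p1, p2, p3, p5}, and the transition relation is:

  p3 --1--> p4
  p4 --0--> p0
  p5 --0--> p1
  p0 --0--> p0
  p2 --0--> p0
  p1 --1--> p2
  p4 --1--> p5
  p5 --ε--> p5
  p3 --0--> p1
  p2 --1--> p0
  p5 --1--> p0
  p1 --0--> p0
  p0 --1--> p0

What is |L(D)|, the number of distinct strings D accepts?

The useful subgraph on states {p1, p2, p3, p4, p5} is acyclic, so L(D) is finite; the longest accepting path visits 5 useful states, giving maximum string length 4.
Counting accepting paths from p3 by length: 1 of length 0, 1 of length 1, 2 of length 2, 1 of length 3, 1 of length 4. Total 6.

6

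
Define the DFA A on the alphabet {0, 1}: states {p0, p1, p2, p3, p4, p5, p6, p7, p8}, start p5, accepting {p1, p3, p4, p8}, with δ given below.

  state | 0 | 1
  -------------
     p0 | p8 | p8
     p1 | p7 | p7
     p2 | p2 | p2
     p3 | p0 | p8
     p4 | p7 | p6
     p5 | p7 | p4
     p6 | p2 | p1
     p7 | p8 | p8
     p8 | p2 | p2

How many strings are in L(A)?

The useful subgraph on states {p1, p4, p5, p6, p7, p8} is acyclic, so L(A) is finite; the longest accepting path visits 6 useful states, giving maximum string length 5.
Counting accepting paths from p5 by length: 1 of length 1, 2 of length 2, 3 of length 3, 4 of length 5. Total 10.

10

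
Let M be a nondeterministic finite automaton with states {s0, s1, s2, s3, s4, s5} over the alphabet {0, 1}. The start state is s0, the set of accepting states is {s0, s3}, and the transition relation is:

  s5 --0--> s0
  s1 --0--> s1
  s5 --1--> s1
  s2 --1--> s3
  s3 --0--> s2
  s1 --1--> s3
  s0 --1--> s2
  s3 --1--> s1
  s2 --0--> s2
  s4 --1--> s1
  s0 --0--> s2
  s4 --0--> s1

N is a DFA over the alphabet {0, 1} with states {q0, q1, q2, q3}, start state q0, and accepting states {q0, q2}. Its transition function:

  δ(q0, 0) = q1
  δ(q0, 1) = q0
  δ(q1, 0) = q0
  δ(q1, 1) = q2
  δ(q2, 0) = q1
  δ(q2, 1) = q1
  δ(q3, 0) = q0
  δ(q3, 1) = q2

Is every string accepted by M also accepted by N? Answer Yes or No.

Yes

Exploring the product automaton M × N from the start pair (s0, q0), following both machines on each input symbol, reaches 7 state pairs: (s0, q0), (s2, q1), (s2, q0), (s3, q2), (s3, q0), (s1, q1), (s1, q0).
M accepts in {s0, s3} and N accepts in {q0, q2}. The reachable pairs whose M-component is accepting are (s0, q0), (s3, q2), (s3, q0); in each of them the N-component is accepting too, so the product for L(M) \ L(N) (M-component accepting, N-component rejecting) has no reachable accepting pair and the difference is empty.
Hence every string in L(M) is also in L(N).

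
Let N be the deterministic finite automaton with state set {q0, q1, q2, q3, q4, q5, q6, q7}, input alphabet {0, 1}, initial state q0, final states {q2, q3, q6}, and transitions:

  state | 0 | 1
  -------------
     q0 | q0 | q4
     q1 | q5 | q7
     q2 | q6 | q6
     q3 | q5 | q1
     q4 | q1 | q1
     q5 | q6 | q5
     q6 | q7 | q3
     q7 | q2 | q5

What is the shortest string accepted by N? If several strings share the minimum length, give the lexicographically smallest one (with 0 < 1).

A breadth-first search from q0 reaches an accepting state first via the path q0 → q4 → q1 → q5 → q6 on input 1000.
No string of length < 4 is accepted (BFS exhausts all shorter strings without reaching an accepting state), and 1000 is the lexicographically least accepting string of length 4.

1000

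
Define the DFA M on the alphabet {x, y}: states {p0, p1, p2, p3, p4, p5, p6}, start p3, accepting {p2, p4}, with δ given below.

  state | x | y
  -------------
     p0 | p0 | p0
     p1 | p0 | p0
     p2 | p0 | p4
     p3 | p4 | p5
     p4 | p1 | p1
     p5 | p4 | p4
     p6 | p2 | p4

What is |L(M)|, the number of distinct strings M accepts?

The useful subgraph on states {p3, p4, p5} is acyclic, so L(M) is finite; the longest accepting path visits 3 useful states, giving maximum string length 2.
Counting accepting paths from p3 by length: 1 of length 1, 2 of length 2. Total 3.

3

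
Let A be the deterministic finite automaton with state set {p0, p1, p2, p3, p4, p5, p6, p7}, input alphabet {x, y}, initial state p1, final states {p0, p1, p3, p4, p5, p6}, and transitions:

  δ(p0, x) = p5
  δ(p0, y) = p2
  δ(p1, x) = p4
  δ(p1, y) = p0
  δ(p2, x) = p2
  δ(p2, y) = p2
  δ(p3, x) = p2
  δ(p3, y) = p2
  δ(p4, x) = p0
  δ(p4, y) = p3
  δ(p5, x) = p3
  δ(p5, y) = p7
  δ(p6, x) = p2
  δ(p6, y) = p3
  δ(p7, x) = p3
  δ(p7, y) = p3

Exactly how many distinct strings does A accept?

The useful subgraph on states {p0, p1, p3, p4, p5, p7} is acyclic, so L(A) is finite; the longest accepting path visits 6 useful states, giving maximum string length 5.
Counting accepting paths from p1 by length: 1 of length 0, 2 of length 1, 3 of length 2, 2 of length 3, 3 of length 4, 2 of length 5. Total 13.

13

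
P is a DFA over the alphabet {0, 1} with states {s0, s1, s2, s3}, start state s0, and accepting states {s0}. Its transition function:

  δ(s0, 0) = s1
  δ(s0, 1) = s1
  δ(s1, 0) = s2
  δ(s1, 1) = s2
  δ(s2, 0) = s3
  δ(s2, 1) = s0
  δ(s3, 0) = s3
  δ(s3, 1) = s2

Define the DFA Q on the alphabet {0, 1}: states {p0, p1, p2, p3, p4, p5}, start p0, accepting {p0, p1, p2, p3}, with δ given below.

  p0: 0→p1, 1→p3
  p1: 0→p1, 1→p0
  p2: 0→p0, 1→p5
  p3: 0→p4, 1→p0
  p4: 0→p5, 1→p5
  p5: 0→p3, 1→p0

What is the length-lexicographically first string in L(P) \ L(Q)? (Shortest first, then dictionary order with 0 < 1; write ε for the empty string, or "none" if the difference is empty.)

The string 101 is accepted by P but not by Q.
No shorter string lies in the difference, and 101 is the lexicographically first length-3 string in L(P) \ L(Q).

101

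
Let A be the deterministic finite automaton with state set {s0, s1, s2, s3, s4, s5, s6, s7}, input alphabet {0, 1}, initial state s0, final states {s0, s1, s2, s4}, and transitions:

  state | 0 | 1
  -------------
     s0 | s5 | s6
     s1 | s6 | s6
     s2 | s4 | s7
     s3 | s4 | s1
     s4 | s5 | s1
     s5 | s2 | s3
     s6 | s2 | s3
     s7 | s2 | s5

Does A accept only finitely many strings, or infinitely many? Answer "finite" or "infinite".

State s2 is reachable from the start and can reach an accepting state, and it lies on the cycle s2 → s4 → s1 → s6 → s2.
Traversing that cycle any number of times yields accepted strings of unbounded length, so the language is infinite.

infinite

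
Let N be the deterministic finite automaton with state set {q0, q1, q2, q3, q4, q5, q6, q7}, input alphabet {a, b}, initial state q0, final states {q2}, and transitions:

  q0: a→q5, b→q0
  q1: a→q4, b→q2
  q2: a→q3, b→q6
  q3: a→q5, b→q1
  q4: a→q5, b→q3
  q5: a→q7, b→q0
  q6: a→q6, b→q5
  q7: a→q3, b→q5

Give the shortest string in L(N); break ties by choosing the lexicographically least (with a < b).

A breadth-first search from q0 reaches an accepting state first via the path q0 → q5 → q7 → q3 → q1 → q2 on input aaabb.
No string of length < 5 is accepted (BFS exhausts all shorter strings without reaching an accepting state), and aaabb is the lexicographically least accepting string of length 5.

aaabb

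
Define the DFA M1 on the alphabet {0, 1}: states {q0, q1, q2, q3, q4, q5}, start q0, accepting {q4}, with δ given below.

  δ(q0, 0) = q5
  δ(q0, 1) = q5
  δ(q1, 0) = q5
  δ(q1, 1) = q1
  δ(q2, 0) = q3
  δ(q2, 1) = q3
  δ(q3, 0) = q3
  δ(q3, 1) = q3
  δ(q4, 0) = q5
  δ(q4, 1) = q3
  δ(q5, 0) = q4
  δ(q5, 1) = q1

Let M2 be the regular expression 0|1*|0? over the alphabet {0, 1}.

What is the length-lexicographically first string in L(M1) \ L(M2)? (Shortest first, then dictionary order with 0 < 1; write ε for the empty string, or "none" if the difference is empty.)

The string 00 is accepted by M1 but not by M2.
No shorter string lies in the difference, and 00 is the lexicographically first length-2 string in L(M1) \ L(M2).

00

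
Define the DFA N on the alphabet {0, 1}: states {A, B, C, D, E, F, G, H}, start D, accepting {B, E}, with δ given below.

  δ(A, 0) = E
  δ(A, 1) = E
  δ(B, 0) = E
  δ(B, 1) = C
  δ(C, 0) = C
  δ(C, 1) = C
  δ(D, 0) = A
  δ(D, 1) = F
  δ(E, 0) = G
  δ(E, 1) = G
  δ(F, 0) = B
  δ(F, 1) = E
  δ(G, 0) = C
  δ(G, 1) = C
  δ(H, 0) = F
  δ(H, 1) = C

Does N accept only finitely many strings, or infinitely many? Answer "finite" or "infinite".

finite

The useful states (reachable from D and able to reach an accepting state) are {A, B, D, E, F}.
Restricted to these states the transition graph has no cycle, so every accepting path has bounded length and L is finite.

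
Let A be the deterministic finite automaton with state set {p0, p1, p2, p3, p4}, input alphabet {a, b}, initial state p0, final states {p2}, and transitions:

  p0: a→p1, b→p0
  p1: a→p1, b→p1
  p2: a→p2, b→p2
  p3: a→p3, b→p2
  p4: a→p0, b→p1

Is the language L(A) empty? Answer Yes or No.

The states reachable from the start state are {p0, p1}.
None of the accepting states {p2} is reachable, so no string is accepted and L(A) = ∅.

Yes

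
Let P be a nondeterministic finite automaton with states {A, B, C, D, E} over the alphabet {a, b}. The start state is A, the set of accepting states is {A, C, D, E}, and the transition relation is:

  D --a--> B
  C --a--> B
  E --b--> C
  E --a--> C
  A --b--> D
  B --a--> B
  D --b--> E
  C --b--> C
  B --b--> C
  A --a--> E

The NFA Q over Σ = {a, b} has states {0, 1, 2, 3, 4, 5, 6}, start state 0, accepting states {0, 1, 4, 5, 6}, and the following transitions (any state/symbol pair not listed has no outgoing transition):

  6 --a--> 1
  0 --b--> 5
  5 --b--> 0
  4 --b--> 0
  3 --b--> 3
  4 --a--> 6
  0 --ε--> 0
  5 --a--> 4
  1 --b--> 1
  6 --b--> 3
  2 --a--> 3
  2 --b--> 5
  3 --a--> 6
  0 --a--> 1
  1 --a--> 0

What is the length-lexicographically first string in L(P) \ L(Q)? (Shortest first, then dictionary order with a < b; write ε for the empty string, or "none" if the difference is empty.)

The string baab is accepted by P but not by Q.
No shorter string lies in the difference, and baab is the lexicographically first length-4 string in L(P) \ L(Q).

baab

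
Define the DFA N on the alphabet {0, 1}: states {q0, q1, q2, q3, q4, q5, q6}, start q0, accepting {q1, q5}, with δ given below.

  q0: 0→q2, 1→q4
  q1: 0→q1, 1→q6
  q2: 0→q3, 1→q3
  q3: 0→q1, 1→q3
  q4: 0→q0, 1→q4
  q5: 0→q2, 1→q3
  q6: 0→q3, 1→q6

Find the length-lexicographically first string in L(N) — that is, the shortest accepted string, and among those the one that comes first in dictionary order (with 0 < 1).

A breadth-first search from q0 reaches an accepting state first via the path q0 → q2 → q3 → q1 on input 000.
No string of length < 3 is accepted (BFS exhausts all shorter strings without reaching an accepting state), and 000 is the lexicographically least accepting string of length 3.

000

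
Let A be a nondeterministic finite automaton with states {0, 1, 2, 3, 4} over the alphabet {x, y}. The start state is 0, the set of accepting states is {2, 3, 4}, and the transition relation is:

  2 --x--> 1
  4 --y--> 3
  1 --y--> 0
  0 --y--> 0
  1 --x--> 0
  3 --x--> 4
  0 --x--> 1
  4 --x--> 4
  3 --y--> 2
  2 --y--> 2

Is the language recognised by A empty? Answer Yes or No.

Yes

The states reachable from the start state are {0, 1}.
None of the accepting states {2, 3, 4} is reachable, so no string is accepted and L(A) = ∅.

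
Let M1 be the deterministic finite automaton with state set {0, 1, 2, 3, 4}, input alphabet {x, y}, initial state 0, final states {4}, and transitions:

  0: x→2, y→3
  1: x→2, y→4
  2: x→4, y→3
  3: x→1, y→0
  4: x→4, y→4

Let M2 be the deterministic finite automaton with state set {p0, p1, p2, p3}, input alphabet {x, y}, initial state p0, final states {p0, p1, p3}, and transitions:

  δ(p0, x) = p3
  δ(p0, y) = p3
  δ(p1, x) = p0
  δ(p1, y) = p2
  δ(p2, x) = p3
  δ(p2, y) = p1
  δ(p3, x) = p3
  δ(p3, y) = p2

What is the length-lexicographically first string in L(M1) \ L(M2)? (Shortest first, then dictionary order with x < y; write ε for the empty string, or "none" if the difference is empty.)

The string xxy is accepted by M1 but not by M2.
No shorter string lies in the difference, and xxy is the lexicographically first length-3 string in L(M1) \ L(M2).

xxy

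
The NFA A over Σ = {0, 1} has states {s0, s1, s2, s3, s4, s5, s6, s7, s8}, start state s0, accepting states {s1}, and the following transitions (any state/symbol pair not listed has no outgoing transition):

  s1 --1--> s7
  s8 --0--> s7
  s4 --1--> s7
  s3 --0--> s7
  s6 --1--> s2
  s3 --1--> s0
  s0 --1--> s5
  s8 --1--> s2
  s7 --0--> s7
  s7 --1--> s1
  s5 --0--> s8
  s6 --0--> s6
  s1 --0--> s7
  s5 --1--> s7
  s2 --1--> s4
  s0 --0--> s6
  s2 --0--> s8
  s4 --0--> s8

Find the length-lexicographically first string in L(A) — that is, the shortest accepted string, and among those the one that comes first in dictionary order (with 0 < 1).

A breadth-first search from s0 reaches an accepting state first via the path s0 → s5 → s7 → s1 on input 111.
No string of length < 3 is accepted (BFS exhausts all shorter strings without reaching an accepting state), and 111 is the lexicographically least accepting string of length 3.

111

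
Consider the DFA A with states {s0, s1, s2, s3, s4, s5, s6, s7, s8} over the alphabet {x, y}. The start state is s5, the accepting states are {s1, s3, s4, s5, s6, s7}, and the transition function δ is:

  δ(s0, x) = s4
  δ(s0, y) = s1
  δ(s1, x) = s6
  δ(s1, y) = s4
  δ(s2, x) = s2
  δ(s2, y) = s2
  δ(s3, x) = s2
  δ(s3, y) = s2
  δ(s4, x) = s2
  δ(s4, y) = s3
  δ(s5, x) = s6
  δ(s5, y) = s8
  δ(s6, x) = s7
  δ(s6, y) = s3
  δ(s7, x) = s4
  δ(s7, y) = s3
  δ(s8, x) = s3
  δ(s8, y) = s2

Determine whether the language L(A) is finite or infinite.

finite

The useful states (reachable from s5 and able to reach an accepting state) are {s3, s4, s5, s6, s7, s8}.
Restricted to these states the transition graph has no cycle, so every accepting path has bounded length and L is finite.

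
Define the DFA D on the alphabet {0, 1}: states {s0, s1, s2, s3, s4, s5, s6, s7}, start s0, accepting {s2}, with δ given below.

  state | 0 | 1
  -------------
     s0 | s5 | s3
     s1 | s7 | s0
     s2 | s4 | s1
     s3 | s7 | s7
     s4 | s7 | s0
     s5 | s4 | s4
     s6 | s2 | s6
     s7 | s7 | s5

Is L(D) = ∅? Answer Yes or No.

Yes

The states reachable from the start state are {s0, s3, s4, s5, s7}.
None of the accepting states {s2} is reachable, so no string is accepted and L(D) = ∅.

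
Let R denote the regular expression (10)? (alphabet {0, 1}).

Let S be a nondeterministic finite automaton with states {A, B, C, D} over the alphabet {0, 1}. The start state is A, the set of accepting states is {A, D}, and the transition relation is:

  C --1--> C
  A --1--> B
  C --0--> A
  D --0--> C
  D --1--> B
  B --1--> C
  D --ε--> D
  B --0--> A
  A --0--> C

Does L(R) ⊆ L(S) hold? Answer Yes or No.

Yes

Converting the expression R to a DFA (subset construction, then merging equivalent states) gives the minimal DFA with states {r0, r1, r2, r3}, start state r0, accepting states {r0, r3} and transitions r0: 0→r1, 1→r2; r1: 0→r1, 1→r1; r2: 0→r3, 1→r1; r3: 0→r1, 1→r1.
Exploring the product automaton R × S from the start pair (r0, A), following both machines on each input symbol, reaches 6 state pairs: (r0, A), (r1, C), (r2, B), (r1, A), (r3, A), (r1, B).
R accepts in {r0, r3} and S accepts in {A, D}. The reachable pairs whose R-component is accepting are (r0, A), (r3, A); in each of them the S-component is accepting too, so the product for L(R) \ L(S) (R-component accepting, S-component rejecting) has no reachable accepting pair and the difference is empty.
Hence every string in L(R) is also in L(S).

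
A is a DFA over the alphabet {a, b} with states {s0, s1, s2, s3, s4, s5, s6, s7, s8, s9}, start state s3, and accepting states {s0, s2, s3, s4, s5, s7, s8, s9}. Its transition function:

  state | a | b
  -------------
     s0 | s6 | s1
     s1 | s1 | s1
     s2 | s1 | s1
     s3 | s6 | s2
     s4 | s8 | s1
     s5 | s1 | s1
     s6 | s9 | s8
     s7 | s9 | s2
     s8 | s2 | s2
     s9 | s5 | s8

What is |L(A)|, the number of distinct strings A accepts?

10

The useful subgraph on states {s2, s3, s5, s6, s8, s9} is acyclic, so L(A) is finite; the longest accepting path visits 5 useful states, giving maximum string length 4.
Counting accepting paths from s3 by length: 1 of length 0, 1 of length 1, 2 of length 2, 4 of length 3, 2 of length 4. Total 10.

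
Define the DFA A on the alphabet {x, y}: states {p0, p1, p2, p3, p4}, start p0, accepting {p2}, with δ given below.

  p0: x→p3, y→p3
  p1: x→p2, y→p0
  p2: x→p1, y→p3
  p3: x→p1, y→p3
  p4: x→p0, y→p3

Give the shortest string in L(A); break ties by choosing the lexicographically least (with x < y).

xxx

A breadth-first search from p0 reaches an accepting state first via the path p0 → p3 → p1 → p2 on input xxx.
No string of length < 3 is accepted (BFS exhausts all shorter strings without reaching an accepting state), and xxx is the lexicographically least accepting string of length 3.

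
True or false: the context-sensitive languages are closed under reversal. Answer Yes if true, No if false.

Yes

Reversing both sides of every production of a noncontracting (context-sensitive) grammar gives another noncontracting grammar, and it generates Lᴿ; equivalently an LBA can reverse its tape in place and then run the machine for L.
So the context-sensitive languages are closed under reversal.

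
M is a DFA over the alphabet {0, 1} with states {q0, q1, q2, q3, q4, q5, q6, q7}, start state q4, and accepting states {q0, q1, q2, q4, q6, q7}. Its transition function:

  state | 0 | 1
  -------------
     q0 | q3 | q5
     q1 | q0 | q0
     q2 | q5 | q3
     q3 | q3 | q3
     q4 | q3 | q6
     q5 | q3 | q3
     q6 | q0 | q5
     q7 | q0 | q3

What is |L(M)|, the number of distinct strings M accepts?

3

The useful subgraph on states {q0, q4, q6} is acyclic, so L(M) is finite; the longest accepting path visits 3 useful states, giving maximum string length 2.
Counting accepting paths from q4 by length: 1 of length 0, 1 of length 1, 1 of length 2. Total 3.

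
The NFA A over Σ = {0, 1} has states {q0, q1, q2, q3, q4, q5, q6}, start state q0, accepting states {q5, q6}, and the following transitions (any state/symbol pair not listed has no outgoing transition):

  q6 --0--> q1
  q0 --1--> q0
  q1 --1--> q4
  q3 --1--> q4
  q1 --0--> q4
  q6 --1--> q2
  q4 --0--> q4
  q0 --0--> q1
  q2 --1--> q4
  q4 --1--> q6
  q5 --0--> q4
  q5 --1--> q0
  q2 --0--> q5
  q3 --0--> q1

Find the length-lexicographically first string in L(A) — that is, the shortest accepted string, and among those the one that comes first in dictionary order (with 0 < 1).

001

A breadth-first search from q0 reaches an accepting state first via the path q0 → q1 → q4 → q6 on input 001.
No string of length < 3 is accepted (BFS exhausts all shorter strings without reaching an accepting state), and 001 is the lexicographically least accepting string of length 3.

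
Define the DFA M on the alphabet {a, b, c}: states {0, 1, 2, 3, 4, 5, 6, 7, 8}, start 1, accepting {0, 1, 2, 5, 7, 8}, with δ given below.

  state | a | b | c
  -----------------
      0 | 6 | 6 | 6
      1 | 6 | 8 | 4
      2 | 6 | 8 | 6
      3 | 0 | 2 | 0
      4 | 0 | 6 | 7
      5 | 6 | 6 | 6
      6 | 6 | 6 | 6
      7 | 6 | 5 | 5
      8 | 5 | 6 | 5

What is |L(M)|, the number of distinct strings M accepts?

The useful subgraph on states {0, 1, 4, 5, 7, 8} is acyclic, so L(M) is finite; the longest accepting path visits 4 useful states, giving maximum string length 3.
Counting accepting paths from 1 by length: 1 of length 0, 1 of length 1, 4 of length 2, 2 of length 3. Total 8.

8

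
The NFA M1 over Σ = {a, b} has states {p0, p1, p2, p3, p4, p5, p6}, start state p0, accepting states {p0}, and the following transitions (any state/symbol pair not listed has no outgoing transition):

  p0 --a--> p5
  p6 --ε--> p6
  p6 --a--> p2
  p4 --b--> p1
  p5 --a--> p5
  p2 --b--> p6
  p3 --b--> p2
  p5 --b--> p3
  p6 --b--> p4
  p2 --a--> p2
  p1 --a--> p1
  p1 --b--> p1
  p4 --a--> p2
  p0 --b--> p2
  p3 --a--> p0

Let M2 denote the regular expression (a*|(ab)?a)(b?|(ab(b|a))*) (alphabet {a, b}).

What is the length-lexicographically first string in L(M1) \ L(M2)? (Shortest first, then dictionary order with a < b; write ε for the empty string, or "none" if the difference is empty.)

abaaaba

The string abaaaba is accepted by M1 but not by M2.
No shorter string lies in the difference, and abaaaba is the lexicographically first length-7 string in L(M1) \ L(M2).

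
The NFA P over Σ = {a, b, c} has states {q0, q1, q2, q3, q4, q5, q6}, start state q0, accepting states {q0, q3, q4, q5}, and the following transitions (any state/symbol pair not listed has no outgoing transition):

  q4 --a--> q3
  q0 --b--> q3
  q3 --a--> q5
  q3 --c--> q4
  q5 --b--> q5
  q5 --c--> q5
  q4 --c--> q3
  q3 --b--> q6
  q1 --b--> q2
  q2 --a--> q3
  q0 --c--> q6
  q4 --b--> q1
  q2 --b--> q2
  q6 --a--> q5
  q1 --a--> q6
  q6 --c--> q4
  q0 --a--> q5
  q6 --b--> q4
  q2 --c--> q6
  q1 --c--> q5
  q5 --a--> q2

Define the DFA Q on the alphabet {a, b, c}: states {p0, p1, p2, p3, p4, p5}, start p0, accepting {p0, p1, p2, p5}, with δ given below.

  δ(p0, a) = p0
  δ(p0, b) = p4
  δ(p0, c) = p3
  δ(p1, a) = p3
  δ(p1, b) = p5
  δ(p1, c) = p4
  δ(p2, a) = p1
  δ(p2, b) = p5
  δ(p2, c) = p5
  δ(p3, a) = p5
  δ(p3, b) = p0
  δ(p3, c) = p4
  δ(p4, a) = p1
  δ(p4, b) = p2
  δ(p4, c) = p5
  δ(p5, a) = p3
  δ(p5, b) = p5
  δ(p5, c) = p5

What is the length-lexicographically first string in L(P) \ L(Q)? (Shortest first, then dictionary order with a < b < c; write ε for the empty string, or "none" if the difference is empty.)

b

The string b is accepted by P but not by Q.
No shorter string lies in the difference, and b is the lexicographically first length-1 string in L(P) \ L(Q).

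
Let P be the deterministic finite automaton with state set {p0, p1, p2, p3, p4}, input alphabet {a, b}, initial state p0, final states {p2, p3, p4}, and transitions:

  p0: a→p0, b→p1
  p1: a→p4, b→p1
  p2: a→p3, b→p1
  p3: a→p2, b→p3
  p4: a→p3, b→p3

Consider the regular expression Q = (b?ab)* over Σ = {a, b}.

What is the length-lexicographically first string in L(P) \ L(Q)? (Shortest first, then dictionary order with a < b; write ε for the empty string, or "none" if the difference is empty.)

ba

The string ba is accepted by P but not by Q.
No shorter string lies in the difference, and ba is the lexicographically first length-2 string in L(P) \ L(Q).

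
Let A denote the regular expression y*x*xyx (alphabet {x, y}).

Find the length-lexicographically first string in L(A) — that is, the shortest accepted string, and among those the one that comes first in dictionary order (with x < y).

By inspection of the expression, no string of length less than 3 matches, and xyx is the lexicographically first match of length 3.

xyx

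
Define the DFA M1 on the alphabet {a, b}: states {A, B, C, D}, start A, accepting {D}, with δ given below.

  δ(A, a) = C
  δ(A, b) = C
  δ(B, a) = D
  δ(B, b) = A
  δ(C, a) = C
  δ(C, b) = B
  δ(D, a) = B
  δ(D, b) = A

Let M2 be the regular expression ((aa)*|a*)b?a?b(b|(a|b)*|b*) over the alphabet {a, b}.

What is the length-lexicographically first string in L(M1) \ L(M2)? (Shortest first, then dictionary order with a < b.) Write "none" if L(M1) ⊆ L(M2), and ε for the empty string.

none

Converting the expression M2 to a DFA (subset construction, then merging equivalent states) gives the minimal DFA with states {r0, r1}, start state r0, accepting states {r1} and transitions r0: a→r0, b→r1; r1: a→r1, b→r1.
Exploring the product automaton M1 × M2 from the start pair (A, r0), following both machines on each input symbol, reaches 6 state pairs: (A, r0), (C, r0), (C, r1), (B, r1), (D, r1), (A, r1).
M1 accepts in {D} and M2 accepts in {r1}. The reachable pairs whose M1-component is accepting are (D, r1); in each of them the M2-component is accepting too, so the product for L(M1) \ L(M2) (M1-component accepting, M2-component rejecting) has no reachable accepting pair and the difference is empty.
So every string accepted by M1 is also accepted by M2: L(M1) \ L(M2) = ∅ and there is no such string.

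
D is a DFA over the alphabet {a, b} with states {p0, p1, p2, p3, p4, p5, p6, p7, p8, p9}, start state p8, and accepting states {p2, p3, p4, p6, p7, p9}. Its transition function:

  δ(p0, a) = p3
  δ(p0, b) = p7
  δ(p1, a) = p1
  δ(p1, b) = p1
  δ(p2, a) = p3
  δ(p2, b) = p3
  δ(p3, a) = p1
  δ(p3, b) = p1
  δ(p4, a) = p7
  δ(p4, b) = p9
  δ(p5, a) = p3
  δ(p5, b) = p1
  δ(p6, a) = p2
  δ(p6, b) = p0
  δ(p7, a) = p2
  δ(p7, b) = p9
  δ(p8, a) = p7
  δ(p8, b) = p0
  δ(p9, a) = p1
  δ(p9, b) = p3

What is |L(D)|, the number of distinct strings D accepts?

The useful subgraph on states {p0, p2, p3, p7, p8, p9} is acyclic, so L(D) is finite; the longest accepting path visits 5 useful states, giving maximum string length 4.
Counting accepting paths from p8 by length: 1 of length 1, 4 of length 2, 5 of length 3, 3 of length 4. Total 13.

13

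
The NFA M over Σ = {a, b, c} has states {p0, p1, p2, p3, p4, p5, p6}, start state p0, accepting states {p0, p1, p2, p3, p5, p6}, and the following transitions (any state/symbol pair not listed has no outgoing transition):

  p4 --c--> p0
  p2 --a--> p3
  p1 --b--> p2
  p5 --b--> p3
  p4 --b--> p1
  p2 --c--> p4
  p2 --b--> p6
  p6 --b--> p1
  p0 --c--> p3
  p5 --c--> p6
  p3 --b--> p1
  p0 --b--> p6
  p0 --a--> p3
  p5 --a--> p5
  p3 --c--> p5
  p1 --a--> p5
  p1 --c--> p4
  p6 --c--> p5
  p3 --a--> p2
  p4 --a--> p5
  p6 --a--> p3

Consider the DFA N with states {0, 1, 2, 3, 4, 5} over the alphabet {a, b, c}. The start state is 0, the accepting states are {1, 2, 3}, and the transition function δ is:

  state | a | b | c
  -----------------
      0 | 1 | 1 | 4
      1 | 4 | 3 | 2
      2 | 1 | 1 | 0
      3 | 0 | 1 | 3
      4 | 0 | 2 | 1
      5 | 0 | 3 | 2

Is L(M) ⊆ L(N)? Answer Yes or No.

No

The empty string ε is in L(M) but not in L(N).
So L(M) ⊄ L(N).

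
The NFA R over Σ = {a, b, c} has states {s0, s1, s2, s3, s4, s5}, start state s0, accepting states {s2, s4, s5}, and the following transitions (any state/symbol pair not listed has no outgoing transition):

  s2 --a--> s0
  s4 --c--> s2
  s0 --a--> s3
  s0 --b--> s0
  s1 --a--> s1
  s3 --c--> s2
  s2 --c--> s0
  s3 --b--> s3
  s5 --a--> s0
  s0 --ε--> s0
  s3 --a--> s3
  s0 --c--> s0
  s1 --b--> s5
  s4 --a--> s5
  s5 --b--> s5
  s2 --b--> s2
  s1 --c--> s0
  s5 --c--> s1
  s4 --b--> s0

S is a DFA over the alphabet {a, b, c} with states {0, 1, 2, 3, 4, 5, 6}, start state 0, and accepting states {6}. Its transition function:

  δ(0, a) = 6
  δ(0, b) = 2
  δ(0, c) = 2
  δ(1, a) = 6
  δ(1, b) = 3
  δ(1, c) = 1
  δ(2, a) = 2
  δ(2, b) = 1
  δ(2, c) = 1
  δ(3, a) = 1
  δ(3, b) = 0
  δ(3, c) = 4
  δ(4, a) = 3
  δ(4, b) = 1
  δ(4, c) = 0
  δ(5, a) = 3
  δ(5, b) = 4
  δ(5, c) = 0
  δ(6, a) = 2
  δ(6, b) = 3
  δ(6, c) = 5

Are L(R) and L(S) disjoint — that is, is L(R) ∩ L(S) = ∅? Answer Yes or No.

Exploring the product automaton R × S from the start pair (s0, 0), following both machines on each input symbol, reaches 18 state pairs: (s0, 0), (s3, 6), (s0, 2), (s3, 2), (s3, 3), (s2, 5), (s0, 1), (s3, 1), (s2, 1), (s3, 0), (s2, 4), (s0, 3), (s0, 6), (s2, 3), (s2, 2), (s0, 4), (s0, 5), (s2, 0).
R accepts in {s2, s4, s5} and S accepts in {6}; no reachable pair has both components accepting, so no string drives both machines to acceptance simultaneously and L(R) ∩ L(S) = ∅.
So no string is accepted by both, and the intersection is empty.

Yes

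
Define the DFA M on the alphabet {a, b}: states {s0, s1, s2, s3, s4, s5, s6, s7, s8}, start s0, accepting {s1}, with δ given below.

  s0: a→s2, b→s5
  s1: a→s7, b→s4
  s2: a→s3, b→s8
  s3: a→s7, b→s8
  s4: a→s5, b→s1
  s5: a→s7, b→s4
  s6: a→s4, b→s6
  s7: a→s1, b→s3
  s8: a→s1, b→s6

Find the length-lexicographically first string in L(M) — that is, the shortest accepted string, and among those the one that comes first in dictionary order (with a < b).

aba

A breadth-first search from s0 reaches an accepting state first via the path s0 → s2 → s8 → s1 on input aba.
No string of length < 3 is accepted (BFS exhausts all shorter strings without reaching an accepting state), and aba is the lexicographically least accepting string of length 3.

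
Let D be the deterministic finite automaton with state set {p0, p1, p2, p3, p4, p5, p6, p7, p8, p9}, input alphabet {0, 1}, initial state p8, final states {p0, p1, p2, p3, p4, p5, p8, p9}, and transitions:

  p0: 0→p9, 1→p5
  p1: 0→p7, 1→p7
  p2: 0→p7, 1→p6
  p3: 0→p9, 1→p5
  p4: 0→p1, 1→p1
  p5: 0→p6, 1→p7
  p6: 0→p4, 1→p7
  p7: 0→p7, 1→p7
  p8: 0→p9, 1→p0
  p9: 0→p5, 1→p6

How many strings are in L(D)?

The useful subgraph on states {p0, p1, p4, p5, p6, p8, p9} is acyclic, so L(D) is finite; the longest accepting path visits 7 useful states, giving maximum string length 6.
Counting accepting paths from p8 by length: 1 of length 0, 2 of length 1, 3 of length 2, 2 of length 3, 5 of length 4, 7 of length 5, 2 of length 6. Total 22.

22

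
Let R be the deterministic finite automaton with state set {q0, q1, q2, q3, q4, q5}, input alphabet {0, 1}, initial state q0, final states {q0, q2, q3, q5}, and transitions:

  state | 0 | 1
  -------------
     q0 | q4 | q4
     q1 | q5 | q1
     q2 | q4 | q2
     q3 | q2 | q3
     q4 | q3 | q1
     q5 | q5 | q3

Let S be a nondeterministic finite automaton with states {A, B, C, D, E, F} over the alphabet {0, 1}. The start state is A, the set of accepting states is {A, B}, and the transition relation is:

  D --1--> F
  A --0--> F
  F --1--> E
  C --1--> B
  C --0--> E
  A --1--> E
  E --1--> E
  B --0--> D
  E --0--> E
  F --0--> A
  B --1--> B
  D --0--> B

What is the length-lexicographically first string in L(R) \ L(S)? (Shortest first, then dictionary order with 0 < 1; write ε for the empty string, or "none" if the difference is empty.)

The string 10 is accepted by R but not by S.
No shorter string lies in the difference, and 10 is the lexicographically first length-2 string in L(R) \ L(S).

10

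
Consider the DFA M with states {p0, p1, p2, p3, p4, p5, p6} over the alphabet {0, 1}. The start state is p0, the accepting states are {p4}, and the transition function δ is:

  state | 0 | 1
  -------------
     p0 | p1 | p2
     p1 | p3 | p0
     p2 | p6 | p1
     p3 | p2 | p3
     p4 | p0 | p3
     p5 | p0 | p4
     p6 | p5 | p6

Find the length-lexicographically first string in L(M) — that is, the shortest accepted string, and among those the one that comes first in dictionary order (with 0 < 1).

1001

A breadth-first search from p0 reaches an accepting state first via the path p0 → p2 → p6 → p5 → p4 on input 1001.
No string of length < 4 is accepted (BFS exhausts all shorter strings without reaching an accepting state), and 1001 is the lexicographically least accepting string of length 4.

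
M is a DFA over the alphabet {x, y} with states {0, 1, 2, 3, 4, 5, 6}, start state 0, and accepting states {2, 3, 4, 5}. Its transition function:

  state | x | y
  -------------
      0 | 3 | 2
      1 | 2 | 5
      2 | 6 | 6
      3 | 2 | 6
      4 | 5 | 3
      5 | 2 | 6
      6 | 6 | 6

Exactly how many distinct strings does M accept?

3

The useful subgraph on states {0, 2, 3} is acyclic, so L(M) is finite; the longest accepting path visits 3 useful states, giving maximum string length 2.
Counting accepting paths from 0 by length: 2 of length 1, 1 of length 2. Total 3.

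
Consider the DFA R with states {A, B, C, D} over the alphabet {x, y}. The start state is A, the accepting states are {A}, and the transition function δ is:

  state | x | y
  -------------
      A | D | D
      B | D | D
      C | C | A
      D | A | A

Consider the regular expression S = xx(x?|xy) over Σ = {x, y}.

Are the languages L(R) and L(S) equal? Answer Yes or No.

No

The empty string ε is accepted by R but rejected by S.
So L(R) ≠ L(S).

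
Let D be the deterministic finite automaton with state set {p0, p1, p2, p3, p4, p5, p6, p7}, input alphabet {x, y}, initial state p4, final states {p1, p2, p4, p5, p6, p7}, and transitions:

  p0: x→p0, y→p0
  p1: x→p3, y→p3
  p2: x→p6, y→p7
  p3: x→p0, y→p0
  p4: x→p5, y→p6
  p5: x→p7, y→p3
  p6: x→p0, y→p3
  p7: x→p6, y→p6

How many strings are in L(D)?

6

The useful subgraph on states {p4, p5, p6, p7} is acyclic, so L(D) is finite; the longest accepting path visits 4 useful states, giving maximum string length 3.
Counting accepting paths from p4 by length: 1 of length 0, 2 of length 1, 1 of length 2, 2 of length 3. Total 6.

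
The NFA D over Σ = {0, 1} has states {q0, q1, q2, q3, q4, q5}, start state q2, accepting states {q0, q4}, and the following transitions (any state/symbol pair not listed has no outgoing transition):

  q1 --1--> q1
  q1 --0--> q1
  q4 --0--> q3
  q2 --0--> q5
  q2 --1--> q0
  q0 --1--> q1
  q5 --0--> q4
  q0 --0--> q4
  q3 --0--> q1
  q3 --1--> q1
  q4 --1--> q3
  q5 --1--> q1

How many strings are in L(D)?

The useful subgraph on states {q0, q2, q4, q5} is acyclic, so L(D) is finite; the longest accepting path visits 3 useful states, giving maximum string length 2.
Counting accepting paths from q2 by length: 1 of length 1, 2 of length 2. Total 3.

3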